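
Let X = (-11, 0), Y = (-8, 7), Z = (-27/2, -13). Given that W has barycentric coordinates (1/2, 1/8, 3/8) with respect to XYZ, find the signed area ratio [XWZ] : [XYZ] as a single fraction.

1/8

The signed ratio [XWZ]/[XYZ] equals the barycentric coordinate of W at vertex Y, which is 1/8.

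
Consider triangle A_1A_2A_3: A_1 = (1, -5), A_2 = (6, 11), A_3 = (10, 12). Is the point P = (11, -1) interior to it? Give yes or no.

no

Barycentric coordinates of P: (53/59, -134/59, 140/59).
The three coordinates are positive, negative, positive; a point is interior exactly when all three are positive.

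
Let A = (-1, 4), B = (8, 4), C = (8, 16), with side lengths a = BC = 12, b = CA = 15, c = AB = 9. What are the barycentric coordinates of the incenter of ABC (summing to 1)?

The incenter has barycentric coordinates proportional to the opposite side lengths: (12 : 15 : 9).
Normalizing by 12+15+9 = 36 gives (1/3, 5/12, 1/4).

(1/3, 5/12, 1/4)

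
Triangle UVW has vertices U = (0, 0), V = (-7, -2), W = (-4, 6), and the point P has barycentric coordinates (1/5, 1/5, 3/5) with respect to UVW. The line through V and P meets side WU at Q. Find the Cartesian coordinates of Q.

Line VP meets WU where the V-coordinate vanishes; zeroing P's V-weight and renormalizing leaves W, U-weights 3/5 : 1/5 → (3/4, 1/4).
So Q = (3/4)·W + (1/4)·U = (-3, 9/2).

(-3, 9/2)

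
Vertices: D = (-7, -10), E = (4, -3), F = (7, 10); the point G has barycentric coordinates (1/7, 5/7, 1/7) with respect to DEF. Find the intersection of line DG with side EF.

(9/2, -5/6)

Line DG meets EF where the D-coordinate vanishes; zeroing G's D-weight and renormalizing leaves E, F-weights 5/7 : 1/7 → (5/6, 1/6).
So H = (5/6)·E + (1/6)·F = (9/2, -5/6).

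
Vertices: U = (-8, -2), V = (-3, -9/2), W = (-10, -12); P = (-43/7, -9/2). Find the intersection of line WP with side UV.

(-11/2, -13/4)

Barycentric coordinates of P with respect to UVW: (3/7, 3/7, 1/7).
On side UV the W-coordinate is zero; dropping P's W-weight 1/7 and renormalizing the remaining 3/7 : 3/7 gives weights 1/2, 1/2 on U, V.
Q = (1/2)·(-8, -2) + (1/2)·(-3, -9/2) = (-11/2, -13/4).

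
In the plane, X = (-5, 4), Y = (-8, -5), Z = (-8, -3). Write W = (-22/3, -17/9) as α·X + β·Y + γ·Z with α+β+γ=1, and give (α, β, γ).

(2/9, 2/9, 5/9)

Signed area of the reference triangle: [XYZ] = ½·((-5)·(-5−(-3)) + (-8)·(-3−4) + (-8)·(4−(-5))) = ½·(10 + 56 − 72) = -3.
[WYZ] = ½·((-22/3)·(-5−(-3)) + (-8)·(-3−(-17/9)) + (-8)·(-17/9−(-5))) = ½·(44/3 + 80/9 − 224/9) = -2/3, so the X-coordinate is (-2/3)/(-3) = 2/9.
[XWZ] = ½·((-5)·(-17/9−(-3)) + (-22/3)·(-3−4) + (-8)·(4−(-17/9))) = ½·(-50/9 + 154/3 − 424/9) = -2/3, so the Y-coordinate is 2/9.
[XYW] = ½·((-5)·(-5−(-17/9)) + (-8)·(-17/9−4) + (-22/3)·(4−(-5))) = ½·(140/9 + 424/9 − 66) = -5/3, so the Z-coordinate is 5/9.
Check: 2/9 + 2/9 + 5/9 = 1.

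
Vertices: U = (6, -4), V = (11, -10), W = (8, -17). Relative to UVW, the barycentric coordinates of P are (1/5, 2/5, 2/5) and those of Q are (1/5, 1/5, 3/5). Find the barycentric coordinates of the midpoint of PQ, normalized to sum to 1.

Since both coordinate triples sum to 1, the midpoint's barycentrics are the componentwise average.
(1/5+1/5)/2 = 1/5; similarly 3/10 and 1/2.

(1/5, 3/10, 1/2)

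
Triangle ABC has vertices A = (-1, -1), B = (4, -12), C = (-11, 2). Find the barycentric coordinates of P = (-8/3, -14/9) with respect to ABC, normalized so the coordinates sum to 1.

(2/3, 1/9, 2/9)

Signed area of the reference triangle: [ABC] = ½·((-1)·(-12−2) + 4·(2−(-1)) + (-11)·(-1−(-12))) = ½·(14 + 12 − 121) = -95/2.
[PBC] = ½·((-8/3)·(-12−2) + 4·(2−(-14/9)) + (-11)·(-14/9−(-12))) = ½·(112/3 + 128/9 − 1034/9) = -95/3, so the A-coordinate is (-95/3)/(-95/2) = 2/3.
[APC] = ½·((-1)·(-14/9−2) + (-8/3)·(2−(-1)) + (-11)·(-1−(-14/9))) = ½·(32/9 − 8 − 55/9) = -95/18, so the B-coordinate is 1/9.
[ABP] = ½·((-1)·(-12−(-14/9)) + 4·(-14/9−(-1)) + (-8/3)·(-1−(-12))) = ½·(94/9 − 20/9 − 88/3) = -95/9, so the C-coordinate is 2/9.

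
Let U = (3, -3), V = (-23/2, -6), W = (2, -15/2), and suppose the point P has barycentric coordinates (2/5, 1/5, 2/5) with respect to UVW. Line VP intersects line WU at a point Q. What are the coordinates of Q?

Line VP meets WU where the V-coordinate vanishes; zeroing P's V-weight and renormalizing leaves W, U-weights 2/5 : 2/5 → (1/2, 1/2).
So Q = (1/2)·W + (1/2)·U = (5/2, -21/4).

(5/2, -21/4)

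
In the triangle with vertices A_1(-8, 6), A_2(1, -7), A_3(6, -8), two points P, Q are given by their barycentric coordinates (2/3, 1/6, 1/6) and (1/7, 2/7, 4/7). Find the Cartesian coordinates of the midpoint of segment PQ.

Barycentric coordinates of the midpoint are the average: (17/42, 19/84, 31/84).
Converting: (17/42)·A_1 + (19/84)·A_2 + (31/84)·A_3 = (-67/84, -59/28).

(-67/84, -59/28)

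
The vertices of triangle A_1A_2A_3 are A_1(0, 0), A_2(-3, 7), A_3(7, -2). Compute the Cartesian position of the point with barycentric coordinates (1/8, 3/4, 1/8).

P = (1/8)·A_1 + (3/4)·A_2 + (1/8)·A_3.
x-coordinate: (1/8)·0 + (3/4)·(-3) + (1/8)·7 = -11/8.
y-coordinate: (1/8)·0 + (3/4)·7 + (1/8)·(-2) = 5.

(-11/8, 5)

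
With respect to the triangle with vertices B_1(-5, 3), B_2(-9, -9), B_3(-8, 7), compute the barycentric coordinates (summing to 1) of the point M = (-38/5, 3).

Signed area of the reference triangle: [B_1B_2B_3] = ½·((-5)·(-9−7) + (-9)·(7−3) + (-8)·(3−(-9))) = ½·(80 − 36 − 96) = -26.
[MB_2B_3] = ½·((-38/5)·(-9−7) + (-9)·(7−3) + (-8)·(3−(-9))) = ½·(608/5 − 36 − 96) = -26/5, so the B_1-coordinate is (-26/5)/(-26) = 1/5.
[B_1MB_3] = ½·((-5)·(3−7) + (-38/5)·(7−3) + (-8)·(3−3)) = ½·(20 − 152/5 + 0) = -26/5, so the B_2-coordinate is 1/5.
[B_1B_2M] = ½·((-5)·(-9−3) + (-9)·(3−3) + (-38/5)·(3−(-9))) = ½·(60 + 0 − 456/5) = -78/5, so the B_3-coordinate is 3/5.

(1/5, 1/5, 3/5)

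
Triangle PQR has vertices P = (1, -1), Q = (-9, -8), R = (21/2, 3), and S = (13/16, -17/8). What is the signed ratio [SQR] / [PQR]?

1/4

[PQR] = ½·(1·(-8−3) + (-9)·(3−(-1)) + (21/2)·(-1−(-8))) = ½·(-11 − 36 + 147/2) = 53/4.
[SQR] = ½·((13/16)·(-8−3) + (-9)·(3−(-17/8)) + (21/2)·(-17/8−(-8))) = ½·(-143/16 − 369/8 + 987/16) = 53/16, so the ratio is (53/16)/(53/4) = 1/4.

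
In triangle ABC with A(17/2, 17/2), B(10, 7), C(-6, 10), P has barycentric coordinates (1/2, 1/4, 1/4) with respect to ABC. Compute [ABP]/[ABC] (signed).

The signed ratio [ABP]/[ABC] equals the barycentric coordinate of P at vertex C, which is 1/4.

1/4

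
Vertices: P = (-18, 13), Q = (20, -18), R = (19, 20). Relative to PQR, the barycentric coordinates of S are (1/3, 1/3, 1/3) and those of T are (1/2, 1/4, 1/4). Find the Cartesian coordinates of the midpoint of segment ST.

(31/8, 6)

Barycentric coordinates of the midpoint are the average: (5/12, 7/24, 7/24).
Converting: (5/12)·P + (7/24)·Q + (7/24)·R = (31/8, 6).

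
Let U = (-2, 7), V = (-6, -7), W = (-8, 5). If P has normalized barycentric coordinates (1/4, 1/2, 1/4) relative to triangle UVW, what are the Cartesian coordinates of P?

(-11/2, -1/2)

P = (1/4)·U + (1/2)·V + (1/4)·W.
x-coordinate: (1/4)·(-2) + (1/2)·(-6) + (1/4)·(-8) = -11/2.
y-coordinate: (1/4)·7 + (1/2)·(-7) + (1/4)·5 = -1/2.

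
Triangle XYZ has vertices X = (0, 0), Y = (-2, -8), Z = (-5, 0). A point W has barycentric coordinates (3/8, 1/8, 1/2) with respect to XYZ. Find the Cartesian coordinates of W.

W = (3/8)·X + (1/8)·Y + (1/2)·Z.
x-coordinate: (3/8)·0 + (1/8)·(-2) + (1/2)·(-5) = -11/4.
y-coordinate: (3/8)·0 + (1/8)·(-8) + (1/2)·0 = -1.

(-11/4, -1)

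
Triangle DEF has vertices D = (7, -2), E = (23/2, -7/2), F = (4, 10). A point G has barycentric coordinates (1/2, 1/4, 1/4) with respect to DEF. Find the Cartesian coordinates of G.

(59/8, 5/8)

G = (1/2)·D + (1/4)·E + (1/4)·F.
x-coordinate: (1/2)·7 + (1/4)·(23/2) + (1/4)·4 = 59/8.
y-coordinate: (1/2)·(-2) + (1/4)·(-7/2) + (1/4)·10 = 5/8.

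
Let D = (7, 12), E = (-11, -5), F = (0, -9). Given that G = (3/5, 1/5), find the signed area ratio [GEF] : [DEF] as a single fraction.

[DEF] = ½·(7·(-5−(-9)) + (-11)·(-9−12) + 0·(12−(-5))) = ½·(28 + 231 + 0) = 259/2.
[GEF] = ½·((3/5)·(-5−(-9)) + (-11)·(-9−(1/5)) + 0·(1/5−(-5))) = ½·(12/5 + 506/5 + 0) = 259/5, so the ratio is (259/5)/(259/2) = 2/5.

2/5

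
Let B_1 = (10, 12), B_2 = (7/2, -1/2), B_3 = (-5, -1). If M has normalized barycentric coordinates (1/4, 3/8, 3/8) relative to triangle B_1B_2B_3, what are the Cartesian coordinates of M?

(31/16, 39/16)

M = (1/4)·B_1 + (3/8)·B_2 + (3/8)·B_3.
x-coordinate: (1/4)·10 + (3/8)·(7/2) + (3/8)·(-5) = 31/16.
y-coordinate: (1/4)·12 + (3/8)·(-1/2) + (3/8)·(-1) = 39/16.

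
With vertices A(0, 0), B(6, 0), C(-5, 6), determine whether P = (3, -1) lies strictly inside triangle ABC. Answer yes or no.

Barycentric coordinates of P: (29/36, 13/36, -1/6).
The three coordinates are positive, positive, negative; a point is interior exactly when all three are positive.

no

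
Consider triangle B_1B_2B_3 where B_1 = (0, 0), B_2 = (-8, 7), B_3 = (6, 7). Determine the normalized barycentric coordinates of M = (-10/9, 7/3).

(2/3, 2/9, 1/9)

Signed area of the reference triangle: [B_1B_2B_3] = ½·(0·(7−7) + (-8)·(7−0) + 6·(0−7)) = ½·(0 − 56 − 42) = -49.
[MB_2B_3] = ½·((-10/9)·(7−7) + (-8)·(7−(7/3)) + 6·(7/3−7)) = ½·(0 − 112/3 − 28) = -98/3, so the B_1-coordinate is (-98/3)/(-49) = 2/3.
[B_1MB_3] = ½·(0·(7/3−7) + (-10/9)·(7−0) + 6·(0−(7/3))) = ½·(0 − 70/9 − 14) = -98/9, so the B_2-coordinate is 2/9.
[B_1B_2M] = ½·(0·(7−(7/3)) + (-8)·(7/3−0) + (-10/9)·(0−7)) = ½·(0 − 56/3 + 70/9) = -49/9, so the B_3-coordinate is 1/9.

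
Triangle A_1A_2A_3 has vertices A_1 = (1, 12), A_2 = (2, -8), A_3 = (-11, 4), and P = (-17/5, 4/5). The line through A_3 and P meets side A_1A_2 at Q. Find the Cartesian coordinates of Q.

(5/3, -4/3)

Barycentric coordinates of P with respect to A_1A_2A_3: (1/5, 2/5, 2/5).
On side A_1A_2 the A_3-coordinate is zero; dropping P's A_3-weight 2/5 and renormalizing the remaining 1/5 : 2/5 gives weights 1/3, 2/3 on A_1, A_2.
Q = (1/3)·(1, 12) + (2/3)·(2, -8) = (5/3, -4/3).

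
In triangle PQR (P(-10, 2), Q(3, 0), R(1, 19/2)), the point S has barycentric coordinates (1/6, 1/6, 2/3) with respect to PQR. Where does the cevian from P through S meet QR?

(7/5, 38/5)

Line PS meets QR where the P-coordinate vanishes; zeroing S's P-weight and renormalizing leaves Q, R-weights 1/6 : 2/3 → (1/5, 4/5).
So T = (1/5)·Q + (4/5)·R = (7/5, 38/5).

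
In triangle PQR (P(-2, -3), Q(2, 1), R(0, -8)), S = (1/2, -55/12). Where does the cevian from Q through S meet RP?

(-1/4, -59/8)

Barycentric coordinates of S with respect to PQR: (1/12, 1/3, 7/12).
On side RP the Q-coordinate is zero; dropping S's Q-weight 1/3 and renormalizing the remaining 7/12 : 1/12 gives weights 7/8, 1/8 on R, P.
T = (7/8)·(0, -8) + (1/8)·(-2, -3) = (-1/4, -59/8).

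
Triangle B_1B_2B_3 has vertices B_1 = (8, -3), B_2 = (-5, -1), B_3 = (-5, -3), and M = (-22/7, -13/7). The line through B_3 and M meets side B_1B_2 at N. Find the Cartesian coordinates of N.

Barycentric coordinates of M with respect to B_1B_2B_3: (1/7, 4/7, 2/7).
On side B_1B_2 the B_3-coordinate is zero; dropping M's B_3-weight 2/7 and renormalizing the remaining 1/7 : 4/7 gives weights 1/5, 4/5 on B_1, B_2.
N = (1/5)·(8, -3) + (4/5)·(-5, -1) = (-12/5, -7/5).

(-12/5, -7/5)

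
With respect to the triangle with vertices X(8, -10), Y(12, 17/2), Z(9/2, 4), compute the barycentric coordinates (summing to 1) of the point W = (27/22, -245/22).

(9/11, -9/11, 1)

Signed area of the reference triangle: [XYZ] = ½·(8·(17/2−4) + 12·(4−(-10)) + (9/2)·(-10−(17/2))) = ½·(36 + 168 − 333/4) = 483/8.
[WYZ] = ½·((27/22)·(17/2−4) + 12·(4−(-245/22)) + (9/2)·(-245/22−(17/2))) = ½·(243/44 + 1998/11 − 972/11) = 4347/88, so the X-coordinate is (4347/88)/(483/8) = 9/11.
[XWZ] = ½·(8·(-245/22−4) + (27/22)·(4−(-10)) + (9/2)·(-10−(-245/22))) = ½·(-1332/11 + 189/11 + 225/44) = -4347/88, so the Y-coordinate is -9/11.
[XYW] = ½·(8·(17/2−(-245/22)) + 12·(-245/22−(-10)) + (27/22)·(-10−(17/2))) = ½·(1728/11 − 150/11 − 999/44) = 483/8, so the Z-coordinate is 1.
Check: 9/11 − 9/11 + 1 = 1.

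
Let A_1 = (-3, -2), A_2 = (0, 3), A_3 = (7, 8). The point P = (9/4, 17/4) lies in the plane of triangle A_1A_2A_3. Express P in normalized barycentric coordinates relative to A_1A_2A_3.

Signed area of the reference triangle: [A_1A_2A_3] = ½·((-3)·(3−8) + 0·(8−(-2)) + 7·(-2−3)) = ½·(15 + 0 − 35) = -10.
[PA_2A_3] = ½·((9/4)·(3−8) + 0·(8−(17/4)) + 7·(17/4−3)) = ½·(-45/4 + 0 + 35/4) = -5/4, so the A_1-coordinate is (-5/4)/(-10) = 1/8.
[A_1PA_3] = ½·((-3)·(17/4−8) + (9/4)·(8−(-2)) + 7·(-2−(17/4))) = ½·(45/4 + 45/2 − 175/4) = -5, so the A_2-coordinate is 1/2.
[A_1A_2P] = ½·((-3)·(3−(17/4)) + 0·(17/4−(-2)) + (9/4)·(-2−3)) = ½·(15/4 + 0 − 45/4) = -15/4, so the A_3-coordinate is 3/8.

(1/8, 1/2, 3/8)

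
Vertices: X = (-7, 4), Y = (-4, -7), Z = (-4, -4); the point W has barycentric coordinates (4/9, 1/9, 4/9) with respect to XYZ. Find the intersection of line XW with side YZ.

Line XW meets YZ where the X-coordinate vanishes; zeroing W's X-weight and renormalizing leaves Y, Z-weights 1/9 : 4/9 → (1/5, 4/5).
So V = (1/5)·Y + (4/5)·Z = (-4, -23/5).

(-4, -23/5)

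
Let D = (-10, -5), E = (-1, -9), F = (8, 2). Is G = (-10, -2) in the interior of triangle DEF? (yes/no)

Barycentric coordinates of G: (6/5, -2/5, 1/5).
The three coordinates are positive, negative, positive; a point is interior exactly when all three are positive.

no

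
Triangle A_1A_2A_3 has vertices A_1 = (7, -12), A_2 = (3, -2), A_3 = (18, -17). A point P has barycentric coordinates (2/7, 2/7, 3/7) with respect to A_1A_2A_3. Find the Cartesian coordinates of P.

(74/7, -79/7)

P = (2/7)·A_1 + (2/7)·A_2 + (3/7)·A_3.
x-coordinate: (2/7)·7 + (2/7)·3 + (3/7)·18 = 74/7.
y-coordinate: (2/7)·(-12) + (2/7)·(-2) + (3/7)·(-17) = -79/7.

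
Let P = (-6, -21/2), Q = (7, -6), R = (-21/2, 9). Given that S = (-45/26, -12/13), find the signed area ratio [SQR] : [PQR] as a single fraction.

2/13

[PQR] = ½·((-6)·(-6−9) + 7·(9−(-21/2)) + (-21/2)·(-21/2−(-6))) = ½·(90 + 273/2 + 189/4) = 1095/8.
[SQR] = ½·((-45/26)·(-6−9) + 7·(9−(-12/13)) + (-21/2)·(-12/13−(-6))) = ½·(675/26 + 903/13 − 693/13) = 1095/52, so the ratio is (1095/52)/(1095/8) = 2/13.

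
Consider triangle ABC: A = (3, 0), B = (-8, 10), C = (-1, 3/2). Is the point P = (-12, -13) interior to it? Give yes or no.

no

Barycentric coordinates of P: (-390/47, -149/47, 586/47).
The three coordinates are negative, negative, positive; a point is interior exactly when all three are positive.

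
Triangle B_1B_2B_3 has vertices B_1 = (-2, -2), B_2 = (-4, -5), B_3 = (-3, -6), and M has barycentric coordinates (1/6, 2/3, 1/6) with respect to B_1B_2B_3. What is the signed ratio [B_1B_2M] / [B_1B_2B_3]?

1/6

The signed ratio [B_1B_2M]/[B_1B_2B_3] equals the barycentric coordinate of M at vertex B_3, which is 1/6.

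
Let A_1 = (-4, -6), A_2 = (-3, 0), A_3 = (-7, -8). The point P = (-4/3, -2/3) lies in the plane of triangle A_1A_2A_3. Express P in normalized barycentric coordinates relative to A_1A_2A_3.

(1, 2/3, -2/3)

Signed area of the reference triangle: [A_1A_2A_3] = ½·((-4)·(0−(-8)) + (-3)·(-8−(-6)) + (-7)·(-6−0)) = ½·(-32 + 6 + 42) = 8.
[PA_2A_3] = ½·((-4/3)·(0−(-8)) + (-3)·(-8−(-2/3)) + (-7)·(-2/3−0)) = ½·(-32/3 + 22 + 14/3) = 8, so the A_1-coordinate is 8/8 = 1.
[A_1PA_3] = ½·((-4)·(-2/3−(-8)) + (-4/3)·(-8−(-6)) + (-7)·(-6−(-2/3))) = ½·(-88/3 + 8/3 + 112/3) = 16/3, so the A_2-coordinate is 2/3.
[A_1A_2P] = ½·((-4)·(0−(-2/3)) + (-3)·(-2/3−(-6)) + (-4/3)·(-6−0)) = ½·(-8/3 − 16 + 8) = -16/3, so the A_3-coordinate is -2/3.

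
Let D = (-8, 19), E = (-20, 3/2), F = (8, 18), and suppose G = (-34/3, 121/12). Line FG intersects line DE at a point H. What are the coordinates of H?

Barycentric coordinates of G with respect to DEF: (1/3, 1/2, 1/6).
On side DE the F-coordinate is zero; dropping G's F-weight 1/6 and renormalizing the remaining 1/3 : 1/2 gives weights 2/5, 3/5 on D, E.
H = (2/5)·(-8, 19) + (3/5)·(-20, 3/2) = (-76/5, 17/2).

(-76/5, 17/2)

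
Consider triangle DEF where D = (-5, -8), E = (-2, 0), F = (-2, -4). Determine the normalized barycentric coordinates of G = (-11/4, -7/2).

Signed area of the reference triangle: [DEF] = ½·((-5)·(0−(-4)) + (-2)·(-4−(-8)) + (-2)·(-8−0)) = ½·(-20 − 8 + 16) = -6.
[GEF] = ½·((-11/4)·(0−(-4)) + (-2)·(-4−(-7/2)) + (-2)·(-7/2−0)) = ½·(-11 + 1 + 7) = -3/2, so the D-coordinate is (-3/2)/(-6) = 1/4.
[DGF] = ½·((-5)·(-7/2−(-4)) + (-11/4)·(-4−(-8)) + (-2)·(-8−(-7/2))) = ½·(-5/2 − 11 + 9) = -9/4, so the E-coordinate is 3/8.
[DEG] = ½·((-5)·(0−(-7/2)) + (-2)·(-7/2−(-8)) + (-11/4)·(-8−0)) = ½·(-35/2 − 9 + 22) = -9/4, so the F-coordinate is 3/8.

(1/4, 3/8, 3/8)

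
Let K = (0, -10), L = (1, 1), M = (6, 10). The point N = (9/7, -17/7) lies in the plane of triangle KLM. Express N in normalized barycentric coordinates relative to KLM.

Signed area of the reference triangle: [KLM] = ½·(0·(1−10) + 1·(10−(-10)) + 6·(-10−1)) = ½·(0 + 20 − 66) = -23.
[NLM] = ½·((9/7)·(1−10) + 1·(10−(-17/7)) + 6·(-17/7−1)) = ½·(-81/7 + 87/7 − 144/7) = -69/7, so the K-coordinate is (-69/7)/(-23) = 3/7.
[KNM] = ½·(0·(-17/7−10) + (9/7)·(10−(-10)) + 6·(-10−(-17/7))) = ½·(0 + 180/7 − 318/7) = -69/7, so the L-coordinate is 3/7.
[KLN] = ½·(0·(1−(-17/7)) + 1·(-17/7−(-10)) + (9/7)·(-10−1)) = ½·(0 + 53/7 − 99/7) = -23/7, so the M-coordinate is 1/7.
Check: 3/7 + 3/7 + 1/7 = 1.

(3/7, 3/7, 1/7)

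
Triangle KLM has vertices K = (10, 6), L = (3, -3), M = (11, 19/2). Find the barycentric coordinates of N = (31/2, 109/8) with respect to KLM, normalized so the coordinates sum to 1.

Signed area of the reference triangle: [KLM] = ½·(10·(-3−(19/2)) + 3·(19/2−6) + 11·(6−(-3))) = ½·(-125 + 21/2 + 99) = -31/4.
[NLM] = ½·((31/2)·(-3−(19/2)) + 3·(19/2−(109/8)) + 11·(109/8−(-3))) = ½·(-775/4 − 99/8 + 1463/8) = -93/8, so the K-coordinate is (-93/8)/(-31/4) = 3/2.
[KNM] = ½·(10·(109/8−(19/2)) + (31/2)·(19/2−6) + 11·(6−(109/8))) = ½·(165/4 + 217/4 − 671/8) = 93/16, so the L-coordinate is -3/4.
[KLN] = ½·(10·(-3−(109/8)) + 3·(109/8−6) + (31/2)·(6−(-3))) = ½·(-665/4 + 183/8 + 279/2) = -31/16, so the M-coordinate is 1/4.

(3/2, -3/4, 1/4)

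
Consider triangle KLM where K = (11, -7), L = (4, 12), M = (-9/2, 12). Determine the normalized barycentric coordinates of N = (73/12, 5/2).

Signed area of the reference triangle: [KLM] = ½·(11·(12−12) + 4·(12−(-7)) + (-9/2)·(-7−12)) = ½·(0 + 76 + 171/2) = 323/4.
[NLM] = ½·((73/12)·(12−12) + 4·(12−(5/2)) + (-9/2)·(5/2−12)) = ½·(0 + 38 + 171/4) = 323/8, so the K-coordinate is (323/8)/(323/4) = 1/2.
[KNM] = ½·(11·(5/2−12) + (73/12)·(12−(-7)) + (-9/2)·(-7−(5/2))) = ½·(-209/2 + 1387/12 + 171/4) = 323/12, so the L-coordinate is 1/3.
[KLN] = ½·(11·(12−(5/2)) + 4·(5/2−(-7)) + (73/12)·(-7−12)) = ½·(209/2 + 38 − 1387/12) = 323/24, so the M-coordinate is 1/6.

(1/2, 1/3, 1/6)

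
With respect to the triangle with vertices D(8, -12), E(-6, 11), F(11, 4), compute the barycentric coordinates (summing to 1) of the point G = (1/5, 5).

(1/5, 3/5, 1/5)

Signed area of the reference triangle: [DEF] = ½·(8·(11−4) + (-6)·(4−(-12)) + 11·(-12−11)) = ½·(56 − 96 − 253) = -293/2.
[GEF] = ½·((1/5)·(11−4) + (-6)·(4−5) + 11·(5−11)) = ½·(7/5 + 6 − 66) = -293/10, so the D-coordinate is (-293/10)/(-293/2) = 1/5.
[DGF] = ½·(8·(5−4) + (1/5)·(4−(-12)) + 11·(-12−5)) = ½·(8 + 16/5 − 187) = -879/10, so the E-coordinate is 3/5.
[DEG] = ½·(8·(11−5) + (-6)·(5−(-12)) + (1/5)·(-12−11)) = ½·(48 − 102 − 23/5) = -293/10, so the F-coordinate is 1/5.
Check: 1/5 + 3/5 + 1/5 = 1.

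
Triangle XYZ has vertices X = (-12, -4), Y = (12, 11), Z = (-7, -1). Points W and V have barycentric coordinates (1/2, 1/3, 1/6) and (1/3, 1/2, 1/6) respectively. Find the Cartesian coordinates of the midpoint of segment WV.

Barycentric coordinates of the midpoint are the average: (5/12, 5/12, 1/6).
Converting: (5/12)·X + (5/12)·Y + (1/6)·Z = (-7/6, 11/4).

(-7/6, 11/4)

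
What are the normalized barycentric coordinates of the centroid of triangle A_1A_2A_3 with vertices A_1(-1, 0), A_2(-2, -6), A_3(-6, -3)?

(1/3, 1/3, 1/3)

The centroid is the average of the vertices, so each weight is 1/3.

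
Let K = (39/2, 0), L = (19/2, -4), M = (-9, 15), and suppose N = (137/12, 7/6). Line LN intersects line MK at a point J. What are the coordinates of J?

Barycentric coordinates of N with respect to KLM: (1/2, 1/3, 1/6).
On side MK the L-coordinate is zero; dropping N's L-weight 1/3 and renormalizing the remaining 1/6 : 1/2 gives weights 1/4, 3/4 on M, K.
J = (1/4)·(-9, 15) + (3/4)·(39/2, 0) = (99/8, 15/4).

(99/8, 15/4)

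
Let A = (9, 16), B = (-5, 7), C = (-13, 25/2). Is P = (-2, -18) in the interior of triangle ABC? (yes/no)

no

Barycentric coordinates of P: (-367/298, 1419/298, -377/149).
The three coordinates are negative, positive, negative; a point is interior exactly when all three are positive.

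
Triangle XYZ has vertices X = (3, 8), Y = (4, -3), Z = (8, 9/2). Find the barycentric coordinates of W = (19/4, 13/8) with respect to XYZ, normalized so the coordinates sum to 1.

Signed area of the reference triangle: [XYZ] = ½·(3·(-3−(9/2)) + 4·(9/2−8) + 8·(8−(-3))) = ½·(-45/2 − 14 + 88) = 103/4.
[WYZ] = ½·((19/4)·(-3−(9/2)) + 4·(9/2−(13/8)) + 8·(13/8−(-3))) = ½·(-285/8 + 23/2 + 37) = 103/16, so the X-coordinate is (103/16)/(103/4) = 1/4.
[XWZ] = ½·(3·(13/8−(9/2)) + (19/4)·(9/2−8) + 8·(8−(13/8))) = ½·(-69/8 − 133/8 + 51) = 103/8, so the Y-coordinate is 1/2.
[XYW] = ½·(3·(-3−(13/8)) + 4·(13/8−8) + (19/4)·(8−(-3))) = ½·(-111/8 − 51/2 + 209/4) = 103/16, so the Z-coordinate is 1/4.
Check: 1/4 + 1/2 + 1/4 = 1.

(1/4, 1/2, 1/4)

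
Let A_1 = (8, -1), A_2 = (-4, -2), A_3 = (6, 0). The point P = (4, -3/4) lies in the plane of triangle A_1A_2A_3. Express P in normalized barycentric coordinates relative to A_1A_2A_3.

Signed area of the reference triangle: [A_1A_2A_3] = ½·(8·(-2−0) + (-4)·(0−(-1)) + 6·(-1−(-2))) = ½·(-16 − 4 + 6) = -7.
[PA_2A_3] = ½·(4·(-2−0) + (-4)·(0−(-3/4)) + 6·(-3/4−(-2))) = ½·(-8 − 3 + 15/2) = -7/4, so the A_1-coordinate is (-7/4)/(-7) = 1/4.
[A_1PA_3] = ½·(8·(-3/4−0) + 4·(0−(-1)) + 6·(-1−(-3/4))) = ½·(-6 + 4 − 3/2) = -7/4, so the A_2-coordinate is 1/4.
[A_1A_2P] = ½·(8·(-2−(-3/4)) + (-4)·(-3/4−(-1)) + 4·(-1−(-2))) = ½·(-10 − 1 + 4) = -7/2, so the A_3-coordinate is 1/2.
Check: 1/4 + 1/4 + 1/2 = 1.

(1/4, 1/4, 1/2)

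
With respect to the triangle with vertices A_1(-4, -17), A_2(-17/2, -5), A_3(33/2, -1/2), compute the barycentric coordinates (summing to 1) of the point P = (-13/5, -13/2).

(1/5, 3/5, 1/5)

Signed area of the reference triangle: [A_1A_2A_3] = ½·((-4)·(-5−(-1/2)) + (-17/2)·(-1/2−(-17)) + (33/2)·(-17−(-5))) = ½·(18 − 561/4 − 198) = -1281/8.
[PA_2A_3] = ½·((-13/5)·(-5−(-1/2)) + (-17/2)·(-1/2−(-13/2)) + (33/2)·(-13/2−(-5))) = ½·(117/10 − 51 − 99/4) = -1281/40, so the A_1-coordinate is (-1281/40)/(-1281/8) = 1/5.
[A_1PA_3] = ½·((-4)·(-13/2−(-1/2)) + (-13/5)·(-1/2−(-17)) + (33/2)·(-17−(-13/2))) = ½·(24 − 429/10 − 693/4) = -3843/40, so the A_2-coordinate is 3/5.
[A_1A_2P] = ½·((-4)·(-5−(-13/2)) + (-17/2)·(-13/2−(-17)) + (-13/5)·(-17−(-5))) = ½·(-6 − 357/4 + 156/5) = -1281/40, so the A_3-coordinate is 1/5.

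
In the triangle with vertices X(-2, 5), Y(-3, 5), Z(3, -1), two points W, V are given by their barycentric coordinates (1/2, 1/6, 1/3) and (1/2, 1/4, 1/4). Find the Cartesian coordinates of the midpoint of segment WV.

(-3/4, 13/4)

Barycentric coordinates of the midpoint are the average: (1/2, 5/24, 7/24).
Converting: (1/2)·X + (5/24)·Y + (7/24)·Z = (-3/4, 13/4).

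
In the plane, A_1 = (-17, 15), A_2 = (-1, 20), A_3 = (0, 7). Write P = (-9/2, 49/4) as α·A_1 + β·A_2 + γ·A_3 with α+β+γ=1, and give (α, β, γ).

Signed area of the reference triangle: [A_1A_2A_3] = ½·((-17)·(20−7) + (-1)·(7−15) + 0·(15−20)) = ½·(-221 + 8 + 0) = -213/2.
[PA_2A_3] = ½·((-9/2)·(20−7) + (-1)·(7−(49/4)) + 0·(49/4−20)) = ½·(-117/2 + 21/4 + 0) = -213/8, so the A_1-coordinate is (-213/8)/(-213/2) = 1/4.
[A_1PA_3] = ½·((-17)·(49/4−7) + (-9/2)·(7−15) + 0·(15−(49/4))) = ½·(-357/4 + 36 + 0) = -213/8, so the A_2-coordinate is 1/4.
[A_1A_2P] = ½·((-17)·(20−(49/4)) + (-1)·(49/4−15) + (-9/2)·(15−20)) = ½·(-527/4 + 11/4 + 45/2) = -213/4, so the A_3-coordinate is 1/2.

(1/4, 1/4, 1/2)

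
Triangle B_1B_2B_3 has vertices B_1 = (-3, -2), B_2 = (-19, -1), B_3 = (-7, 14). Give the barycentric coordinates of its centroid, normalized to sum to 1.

The centroid is the average of the vertices, so each weight is 1/3.

(1/3, 1/3, 1/3)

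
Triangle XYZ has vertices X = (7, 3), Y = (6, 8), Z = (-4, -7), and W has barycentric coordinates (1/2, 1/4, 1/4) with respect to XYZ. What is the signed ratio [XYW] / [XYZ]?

1/4

The signed ratio [XYW]/[XYZ] equals the barycentric coordinate of W at vertex Z, which is 1/4.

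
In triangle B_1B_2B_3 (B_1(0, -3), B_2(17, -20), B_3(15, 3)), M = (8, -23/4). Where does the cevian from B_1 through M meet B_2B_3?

Barycentric coordinates of M with respect to B_1B_2B_3: (1/2, 1/4, 1/4).
On side B_2B_3 the B_1-coordinate is zero; dropping M's B_1-weight 1/2 and renormalizing the remaining 1/4 : 1/4 gives weights 1/2, 1/2 on B_2, B_3.
N = (1/2)·(17, -20) + (1/2)·(15, 3) = (16, -17/2).

(16, -17/2)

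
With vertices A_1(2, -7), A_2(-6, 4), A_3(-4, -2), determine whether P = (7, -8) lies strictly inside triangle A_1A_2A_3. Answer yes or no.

no

Barycentric coordinates of P: (27/13, 19/26, -47/26).
The three coordinates are positive, positive, negative; a point is interior exactly when all three are positive.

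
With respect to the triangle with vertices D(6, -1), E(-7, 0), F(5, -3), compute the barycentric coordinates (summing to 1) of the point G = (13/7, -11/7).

Signed area of the reference triangle: [DEF] = ½·(6·(0−(-3)) + (-7)·(-3−(-1)) + 5·(-1−0)) = ½·(18 + 14 − 5) = 27/2.
[GEF] = ½·((13/7)·(0−(-3)) + (-7)·(-3−(-11/7)) + 5·(-11/7−0)) = ½·(39/7 + 10 − 55/7) = 27/7, so the D-coordinate is (27/7)/(27/2) = 2/7.
[DGF] = ½·(6·(-11/7−(-3)) + (13/7)·(-3−(-1)) + 5·(-1−(-11/7))) = ½·(60/7 − 26/7 + 20/7) = 27/7, so the E-coordinate is 2/7.
[DEG] = ½·(6·(0−(-11/7)) + (-7)·(-11/7−(-1)) + (13/7)·(-1−0)) = ½·(66/7 + 4 − 13/7) = 81/14, so the F-coordinate is 3/7.
Check: 2/7 + 2/7 + 3/7 = 1.

(2/7, 2/7, 3/7)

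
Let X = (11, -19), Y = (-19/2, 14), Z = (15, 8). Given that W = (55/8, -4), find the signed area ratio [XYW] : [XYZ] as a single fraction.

1/4

[XYZ] = ½·(11·(14−8) + (-19/2)·(8−(-19)) + 15·(-19−14)) = ½·(66 − 513/2 − 495) = -1371/4.
[XYW] = ½·(11·(14−(-4)) + (-19/2)·(-4−(-19)) + (55/8)·(-19−14)) = ½·(198 − 285/2 − 1815/8) = -1371/16, so the ratio is (-1371/16)/(-1371/4) = 1/4.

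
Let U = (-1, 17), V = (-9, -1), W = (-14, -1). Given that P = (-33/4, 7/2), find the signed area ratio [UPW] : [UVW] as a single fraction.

[UVW] = ½·((-1)·(-1−(-1)) + (-9)·(-1−17) + (-14)·(17−(-1))) = ½·(0 + 162 − 252) = -45.
[UPW] = ½·((-1)·(7/2−(-1)) + (-33/4)·(-1−17) + (-14)·(17−(7/2))) = ½·(-9/2 + 297/2 − 189) = -45/2, so the ratio is (-45/2)/(-45) = 1/2.

1/2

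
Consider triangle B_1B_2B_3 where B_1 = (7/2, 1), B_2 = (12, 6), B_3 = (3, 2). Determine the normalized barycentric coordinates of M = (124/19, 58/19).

(8/19, 7/19, 4/19)

Signed area of the reference triangle: [B_1B_2B_3] = ½·((7/2)·(6−2) + 12·(2−1) + 3·(1−6)) = ½·(14 + 12 − 15) = 11/2.
[MB_2B_3] = ½·((124/19)·(6−2) + 12·(2−(58/19)) + 3·(58/19−6)) = ½·(496/19 − 240/19 − 168/19) = 44/19, so the B_1-coordinate is (44/19)/(11/2) = 8/19.
[B_1MB_3] = ½·((7/2)·(58/19−2) + (124/19)·(2−1) + 3·(1−(58/19))) = ½·(70/19 + 124/19 − 117/19) = 77/38, so the B_2-coordinate is 7/19.
[B_1B_2M] = ½·((7/2)·(6−(58/19)) + 12·(58/19−1) + (124/19)·(1−6)) = ½·(196/19 + 468/19 − 620/19) = 22/19, so the B_3-coordinate is 4/19.
Check: 8/19 + 7/19 + 4/19 = 1.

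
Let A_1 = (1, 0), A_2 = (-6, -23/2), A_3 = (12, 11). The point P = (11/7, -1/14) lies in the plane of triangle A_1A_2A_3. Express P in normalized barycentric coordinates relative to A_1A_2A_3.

Signed area of the reference triangle: [A_1A_2A_3] = ½·(1·(-23/2−11) + (-6)·(11−0) + 12·(0−(-23/2))) = ½·(-45/2 − 66 + 138) = 99/4.
[PA_2A_3] = ½·((11/7)·(-23/2−11) + (-6)·(11−(-1/14)) + 12·(-1/14−(-23/2))) = ½·(-495/14 − 465/7 + 960/7) = 495/28, so the A_1-coordinate is (495/28)/(99/4) = 5/7.
[A_1PA_3] = ½·(1·(-1/14−11) + (11/7)·(11−0) + 12·(0−(-1/14))) = ½·(-155/14 + 121/7 + 6/7) = 99/28, so the A_2-coordinate is 1/7.
[A_1A_2P] = ½·(1·(-23/2−(-1/14)) + (-6)·(-1/14−0) + (11/7)·(0−(-23/2))) = ½·(-80/7 + 3/7 + 253/14) = 99/28, so the A_3-coordinate is 1/7.
Check: 5/7 + 1/7 + 1/7 = 1.

(5/7, 1/7, 1/7)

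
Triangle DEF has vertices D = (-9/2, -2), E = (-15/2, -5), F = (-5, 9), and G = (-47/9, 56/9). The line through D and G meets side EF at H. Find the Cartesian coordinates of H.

(-85/16, 29/4)

Barycentric coordinates of G with respect to DEF: (1/9, 1/9, 7/9).
On side EF the D-coordinate is zero; dropping G's D-weight 1/9 and renormalizing the remaining 1/9 : 7/9 gives weights 1/8, 7/8 on E, F.
H = (1/8)·(-15/2, -5) + (7/8)·(-5, 9) = (-85/16, 29/4).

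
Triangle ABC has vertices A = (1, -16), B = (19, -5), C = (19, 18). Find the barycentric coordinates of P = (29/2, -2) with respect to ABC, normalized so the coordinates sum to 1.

Signed area of the reference triangle: [ABC] = ½·(1·(-5−18) + 19·(18−(-16)) + 19·(-16−(-5))) = ½·(-23 + 646 − 209) = 207.
[PBC] = ½·((29/2)·(-5−18) + 19·(18−(-2)) + 19·(-2−(-5))) = ½·(-667/2 + 380 + 57) = 207/4, so the A-coordinate is (207/4)/207 = 1/4.
[APC] = ½·(1·(-2−18) + (29/2)·(18−(-16)) + 19·(-16−(-2))) = ½·(-20 + 493 − 266) = 207/2, so the B-coordinate is 1/2.
[ABP] = ½·(1·(-5−(-2)) + 19·(-2−(-16)) + (29/2)·(-16−(-5))) = ½·(-3 + 266 − 319/2) = 207/4, so the C-coordinate is 1/4.
Check: 1/4 + 1/2 + 1/4 = 1.

(1/4, 1/2, 1/4)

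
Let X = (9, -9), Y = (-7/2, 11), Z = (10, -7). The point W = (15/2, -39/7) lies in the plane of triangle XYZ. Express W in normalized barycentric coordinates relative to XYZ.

(4/7, 1/7, 2/7)

Signed area of the reference triangle: [XYZ] = ½·(9·(11−(-7)) + (-7/2)·(-7−(-9)) + 10·(-9−11)) = ½·(162 − 7 − 200) = -45/2.
[WYZ] = ½·((15/2)·(11−(-7)) + (-7/2)·(-7−(-39/7)) + 10·(-39/7−11)) = ½·(135 + 5 − 1160/7) = -90/7, so the X-coordinate is (-90/7)/(-45/2) = 4/7.
[XWZ] = ½·(9·(-39/7−(-7)) + (15/2)·(-7−(-9)) + 10·(-9−(-39/7))) = ½·(90/7 + 15 − 240/7) = -45/14, so the Y-coordinate is 1/7.
[XYW] = ½·(9·(11−(-39/7)) + (-7/2)·(-39/7−(-9)) + (15/2)·(-9−11)) = ½·(1044/7 − 12 − 150) = -45/7, so the Z-coordinate is 2/7.
Check: 4/7 + 1/7 + 2/7 = 1.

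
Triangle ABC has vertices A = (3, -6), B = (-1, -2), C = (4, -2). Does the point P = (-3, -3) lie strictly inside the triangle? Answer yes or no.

Barycentric coordinates of P: (1/4, 27/20, -3/5).
The three coordinates are positive, positive, negative; a point is interior exactly when all three are positive.

no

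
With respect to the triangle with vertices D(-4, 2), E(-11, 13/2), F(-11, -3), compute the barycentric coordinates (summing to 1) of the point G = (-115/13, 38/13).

Signed area of the reference triangle: [DEF] = ½·((-4)·(13/2−(-3)) + (-11)·(-3−2) + (-11)·(2−(13/2))) = ½·(-38 + 55 + 99/2) = 133/4.
[GEF] = ½·((-115/13)·(13/2−(-3)) + (-11)·(-3−(38/13)) + (-11)·(38/13−(13/2))) = ½·(-2185/26 + 847/13 + 1023/26) = 133/13, so the D-coordinate is (133/13)/(133/4) = 4/13.
[DGF] = ½·((-4)·(38/13−(-3)) + (-115/13)·(-3−2) + (-11)·(2−(38/13))) = ½·(-308/13 + 575/13 + 132/13) = 399/26, so the E-coordinate is 6/13.
[DEG] = ½·((-4)·(13/2−(38/13)) + (-11)·(38/13−2) + (-115/13)·(2−(13/2))) = ½·(-186/13 − 132/13 + 1035/26) = 399/52, so the F-coordinate is 3/13.

(4/13, 6/13, 3/13)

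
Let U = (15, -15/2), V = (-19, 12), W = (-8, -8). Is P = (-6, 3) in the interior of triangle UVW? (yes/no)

Barycentric coordinates of P: (46/133, 72/133, 15/133).
The three coordinates are positive, positive, positive; a point is interior exactly when all three are positive.

yes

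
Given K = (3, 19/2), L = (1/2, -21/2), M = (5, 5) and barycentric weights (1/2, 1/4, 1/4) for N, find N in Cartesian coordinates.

N = (1/2)·K + (1/4)·L + (1/4)·M.
x-coordinate: (1/2)·3 + (1/4)·(1/2) + (1/4)·5 = 23/8.
y-coordinate: (1/2)·(19/2) + (1/4)·(-21/2) + (1/4)·5 = 27/8.

(23/8, 27/8)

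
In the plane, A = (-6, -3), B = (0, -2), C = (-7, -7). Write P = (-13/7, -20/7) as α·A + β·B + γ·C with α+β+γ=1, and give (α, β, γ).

(1/7, 5/7, 1/7)

Signed area of the reference triangle: [ABC] = ½·((-6)·(-2−(-7)) + 0·(-7−(-3)) + (-7)·(-3−(-2))) = ½·(-30 + 0 + 7) = -23/2.
[PBC] = ½·((-13/7)·(-2−(-7)) + 0·(-7−(-20/7)) + (-7)·(-20/7−(-2))) = ½·(-65/7 + 0 + 6) = -23/14, so the A-coordinate is (-23/14)/(-23/2) = 1/7.
[APC] = ½·((-6)·(-20/7−(-7)) + (-13/7)·(-7−(-3)) + (-7)·(-3−(-20/7))) = ½·(-174/7 + 52/7 + 1) = -115/14, so the B-coordinate is 5/7.
[ABP] = ½·((-6)·(-2−(-20/7)) + 0·(-20/7−(-3)) + (-13/7)·(-3−(-2))) = ½·(-36/7 + 0 + 13/7) = -23/14, so the C-coordinate is 1/7.
Check: 1/7 + 5/7 + 1/7 = 1.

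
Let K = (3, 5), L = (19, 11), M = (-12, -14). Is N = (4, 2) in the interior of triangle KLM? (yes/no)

Barycentric coordinates of N: (48/107, 32/107, 27/107).
The three coordinates are positive, positive, positive; a point is interior exactly when all three are positive.

yes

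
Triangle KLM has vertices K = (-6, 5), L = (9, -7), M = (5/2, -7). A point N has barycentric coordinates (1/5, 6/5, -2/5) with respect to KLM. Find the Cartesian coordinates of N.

N = (1/5)·K + (6/5)·L + (-2/5)·M.
x-coordinate: (1/5)·(-6) + (6/5)·9 + (-2/5)·(5/2) = 43/5.
y-coordinate: (1/5)·5 + (6/5)·(-7) + (-2/5)·(-7) = -23/5.

(43/5, -23/5)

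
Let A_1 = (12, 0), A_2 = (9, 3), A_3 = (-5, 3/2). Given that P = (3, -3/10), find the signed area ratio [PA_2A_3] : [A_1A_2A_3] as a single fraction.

[A_1A_2A_3] = ½·(12·(3−(3/2)) + 9·(3/2−0) + (-5)·(0−3)) = ½·(18 + 27/2 + 15) = 93/4.
[PA_2A_3] = ½·(3·(3−(3/2)) + 9·(3/2−(-3/10)) + (-5)·(-3/10−3)) = ½·(9/2 + 81/5 + 33/2) = 93/5, so the ratio is (93/5)/(93/4) = 4/5.

4/5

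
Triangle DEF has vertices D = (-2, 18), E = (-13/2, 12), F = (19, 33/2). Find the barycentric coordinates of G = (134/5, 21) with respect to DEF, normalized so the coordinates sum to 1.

(3/5, -4/5, 6/5)

Signed area of the reference triangle: [DEF] = ½·((-2)·(12−(33/2)) + (-13/2)·(33/2−18) + 19·(18−12)) = ½·(9 + 39/4 + 114) = 531/8.
[GEF] = ½·((134/5)·(12−(33/2)) + (-13/2)·(33/2−21) + 19·(21−12)) = ½·(-603/5 + 117/4 + 171) = 1593/40, so the D-coordinate is (1593/40)/(531/8) = 3/5.
[DGF] = ½·((-2)·(21−(33/2)) + (134/5)·(33/2−18) + 19·(18−21)) = ½·(-9 − 201/5 − 57) = -531/10, so the E-coordinate is -4/5.
[DEG] = ½·((-2)·(12−21) + (-13/2)·(21−18) + (134/5)·(18−12)) = ½·(18 − 39/2 + 804/5) = 1593/20, so the F-coordinate is 6/5.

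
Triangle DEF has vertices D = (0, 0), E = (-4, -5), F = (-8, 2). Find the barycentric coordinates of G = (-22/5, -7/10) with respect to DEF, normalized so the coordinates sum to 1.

(3/10, 3/10, 2/5)

Signed area of the reference triangle: [DEF] = ½·(0·(-5−2) + (-4)·(2−0) + (-8)·(0−(-5))) = ½·(0 − 8 − 40) = -24.
[GEF] = ½·((-22/5)·(-5−2) + (-4)·(2−(-7/10)) + (-8)·(-7/10−(-5))) = ½·(154/5 − 54/5 − 172/5) = -36/5, so the D-coordinate is (-36/5)/(-24) = 3/10.
[DGF] = ½·(0·(-7/10−2) + (-22/5)·(2−0) + (-8)·(0−(-7/10))) = ½·(0 − 44/5 − 28/5) = -36/5, so the E-coordinate is 3/10.
[DEG] = ½·(0·(-5−(-7/10)) + (-4)·(-7/10−0) + (-22/5)·(0−(-5))) = ½·(0 + 14/5 − 22) = -48/5, so the F-coordinate is 2/5.
Check: 3/10 + 3/10 + 2/5 = 1.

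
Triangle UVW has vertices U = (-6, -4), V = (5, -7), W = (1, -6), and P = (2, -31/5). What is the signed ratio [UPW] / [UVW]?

3/5

[UVW] = ½·((-6)·(-7−(-6)) + 5·(-6−(-4)) + 1·(-4−(-7))) = ½·(6 − 10 + 3) = -1/2.
[UPW] = ½·((-6)·(-31/5−(-6)) + 2·(-6−(-4)) + 1·(-4−(-31/5))) = ½·(6/5 − 4 + 11/5) = -3/10, so the ratio is (-3/10)/(-1/2) = 3/5.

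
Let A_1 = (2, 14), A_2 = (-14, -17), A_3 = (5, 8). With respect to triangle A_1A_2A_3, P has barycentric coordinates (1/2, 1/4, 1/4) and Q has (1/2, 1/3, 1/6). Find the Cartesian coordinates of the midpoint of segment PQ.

(-49/24, 89/24)

Barycentric coordinates of the midpoint are the average: (1/2, 7/24, 5/24).
Converting: (1/2)·A_1 + (7/24)·A_2 + (5/24)·A_3 = (-49/24, 89/24).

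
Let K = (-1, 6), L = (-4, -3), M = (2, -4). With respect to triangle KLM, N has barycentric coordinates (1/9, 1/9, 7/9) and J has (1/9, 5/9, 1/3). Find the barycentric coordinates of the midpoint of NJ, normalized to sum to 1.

(1/9, 1/3, 5/9)

Since both coordinate triples sum to 1, the midpoint's barycentrics are the componentwise average.
(1/9+1/9)/2 = 1/9; similarly 1/3 and 5/9.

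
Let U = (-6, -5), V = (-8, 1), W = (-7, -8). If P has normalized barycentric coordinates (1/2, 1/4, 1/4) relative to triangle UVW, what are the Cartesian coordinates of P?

P = (1/2)·U + (1/4)·V + (1/4)·W.
x-coordinate: (1/2)·(-6) + (1/4)·(-8) + (1/4)·(-7) = -27/4.
y-coordinate: (1/2)·(-5) + (1/4)·1 + (1/4)·(-8) = -17/4.

(-27/4, -17/4)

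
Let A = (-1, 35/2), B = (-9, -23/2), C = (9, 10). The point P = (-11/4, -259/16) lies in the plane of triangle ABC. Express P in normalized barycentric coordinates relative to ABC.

(-5/8, 1, 5/8)

Signed area of the reference triangle: [ABC] = ½·((-1)·(-23/2−10) + (-9)·(10−(35/2)) + 9·(35/2−(-23/2))) = ½·(43/2 + 135/2 + 261) = 175.
[PBC] = ½·((-11/4)·(-23/2−10) + (-9)·(10−(-259/16)) + 9·(-259/16−(-23/2))) = ½·(473/8 − 3771/16 − 675/16) = -875/8, so the A-coordinate is (-875/8)/175 = -5/8.
[APC] = ½·((-1)·(-259/16−10) + (-11/4)·(10−(35/2)) + 9·(35/2−(-259/16))) = ½·(419/16 + 165/8 + 4851/16) = 175, so the B-coordinate is 1.
[ABP] = ½·((-1)·(-23/2−(-259/16)) + (-9)·(-259/16−(35/2)) + (-11/4)·(35/2−(-23/2))) = ½·(-75/16 + 4851/16 − 319/4) = 875/8, so the C-coordinate is 5/8.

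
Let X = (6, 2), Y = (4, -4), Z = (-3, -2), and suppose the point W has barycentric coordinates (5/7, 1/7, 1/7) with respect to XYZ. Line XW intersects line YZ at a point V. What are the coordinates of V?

Line XW meets YZ where the X-coordinate vanishes; zeroing W's X-weight and renormalizing leaves Y, Z-weights 1/7 : 1/7 → (1/2, 1/2).
So V = (1/2)·Y + (1/2)·Z = (1/2, -3).

(1/2, -3)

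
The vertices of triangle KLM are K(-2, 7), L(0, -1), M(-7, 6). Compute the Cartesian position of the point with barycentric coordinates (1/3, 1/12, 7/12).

N = (1/3)·K + (1/12)·L + (7/12)·M.
x-coordinate: (1/3)·(-2) + (1/12)·0 + (7/12)·(-7) = -19/4.
y-coordinate: (1/3)·7 + (1/12)·(-1) + (7/12)·6 = 23/4.

(-19/4, 23/4)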